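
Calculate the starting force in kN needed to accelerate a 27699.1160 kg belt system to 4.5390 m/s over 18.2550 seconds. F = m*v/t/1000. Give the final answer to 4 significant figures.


F = 27699.1160 * 4.5390 / 18.2550 / 1000
F = 6.887 kN


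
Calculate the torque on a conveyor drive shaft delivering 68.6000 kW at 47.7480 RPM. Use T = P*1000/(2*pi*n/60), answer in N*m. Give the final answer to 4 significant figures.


omega = 2*pi*47.7480/60 = 5.00016 rad/s
T = 68.6000*1000 / 5.00016
T = 13720 N*m


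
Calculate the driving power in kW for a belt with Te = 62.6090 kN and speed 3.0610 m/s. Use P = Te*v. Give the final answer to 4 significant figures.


P = Te * v = 62.6090 * 3.0610
P = 191.6 kW


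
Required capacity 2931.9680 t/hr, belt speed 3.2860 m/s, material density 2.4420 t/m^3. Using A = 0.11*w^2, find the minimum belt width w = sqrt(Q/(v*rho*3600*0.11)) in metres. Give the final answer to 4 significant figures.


A_req = 2931.9680 / (3.2860 * 2.4420 * 3600) = 0.101495 m^2
w = sqrt(0.101495 / 0.11)
w = 0.9606 m


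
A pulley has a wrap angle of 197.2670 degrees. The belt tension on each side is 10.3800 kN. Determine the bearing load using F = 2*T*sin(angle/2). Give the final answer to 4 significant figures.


F = 2 * 10.3800 * sin(197.2670/2 deg)
F = 20.52 kN


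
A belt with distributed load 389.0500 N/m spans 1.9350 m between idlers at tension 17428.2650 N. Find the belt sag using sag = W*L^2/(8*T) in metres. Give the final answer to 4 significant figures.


sag = 389.0500 * 1.9350^2 / (8 * 17428.2650)
sag = 0.01045 m


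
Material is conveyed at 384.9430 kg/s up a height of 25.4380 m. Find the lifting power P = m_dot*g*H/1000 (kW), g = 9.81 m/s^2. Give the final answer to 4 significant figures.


P = 384.9430 * 9.81 * 25.4380 / 1000
P = 96.06 kW


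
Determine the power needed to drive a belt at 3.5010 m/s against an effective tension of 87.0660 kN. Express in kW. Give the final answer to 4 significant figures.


P = Te * v = 87.0660 * 3.5010
P = 304.8 kW


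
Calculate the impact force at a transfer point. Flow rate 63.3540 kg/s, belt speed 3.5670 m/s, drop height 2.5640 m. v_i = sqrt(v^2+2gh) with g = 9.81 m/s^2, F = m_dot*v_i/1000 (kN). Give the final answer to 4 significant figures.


v_i = sqrt(3.5670^2 + 2*9.81*2.5640) = 7.93909 m/s
F = 63.3540 * 7.93909 / 1000
F = 0.5030 kN


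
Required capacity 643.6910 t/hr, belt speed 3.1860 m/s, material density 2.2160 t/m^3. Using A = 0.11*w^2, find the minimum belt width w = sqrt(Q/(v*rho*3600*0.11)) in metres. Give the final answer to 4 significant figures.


A_req = 643.6910 / (3.1860 * 2.2160 * 3600) = 0.0253256 m^2
w = sqrt(0.0253256 / 0.11)
w = 0.4798 m


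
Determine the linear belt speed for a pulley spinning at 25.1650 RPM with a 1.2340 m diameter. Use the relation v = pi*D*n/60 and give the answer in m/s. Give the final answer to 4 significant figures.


v = pi * 1.2340 * 25.1650 / 60
v = 1.626 m/s


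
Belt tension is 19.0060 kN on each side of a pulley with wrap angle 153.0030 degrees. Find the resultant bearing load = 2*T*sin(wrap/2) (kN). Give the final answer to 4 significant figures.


F = 2 * 19.0060 * sin(153.0030/2 deg)
F = 36.96 kN


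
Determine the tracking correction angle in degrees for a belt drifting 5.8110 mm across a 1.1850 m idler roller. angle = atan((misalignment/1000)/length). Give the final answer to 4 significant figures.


misalign_m = 5.8110 / 1000 = 0.005811 m
angle = atan(0.005811 / 1.1850)
angle = 0.2810 deg


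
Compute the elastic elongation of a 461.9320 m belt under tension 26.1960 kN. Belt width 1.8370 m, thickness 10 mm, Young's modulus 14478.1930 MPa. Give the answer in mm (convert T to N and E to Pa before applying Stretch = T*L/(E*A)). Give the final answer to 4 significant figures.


A = 1.8370 * 0.01 = 0.01837 m^2
Stretch = 26.1960*1000 * 461.9320 / (14478.1930e6 * 0.01837) * 1000
Stretch = 45.50 mm


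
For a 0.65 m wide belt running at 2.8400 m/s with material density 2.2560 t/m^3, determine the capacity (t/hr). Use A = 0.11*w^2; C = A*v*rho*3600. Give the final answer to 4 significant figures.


A = 0.11 * 0.65^2 = 0.046475 m^2
C = 0.046475 * 2.8400 * 2.2560 * 3600
C = 1072 t/hr


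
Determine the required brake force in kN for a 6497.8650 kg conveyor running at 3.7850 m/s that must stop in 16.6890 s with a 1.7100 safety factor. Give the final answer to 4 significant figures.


F = 6497.8650 * 3.7850 / 16.6890 * 1.7100 / 1000
F = 2.520 kN


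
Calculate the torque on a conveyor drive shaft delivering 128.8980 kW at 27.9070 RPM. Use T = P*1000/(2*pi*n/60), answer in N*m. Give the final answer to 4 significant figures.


omega = 2*pi*27.9070/60 = 2.92241 rad/s
T = 128.8980*1000 / 2.92241
T = 44110 N*m


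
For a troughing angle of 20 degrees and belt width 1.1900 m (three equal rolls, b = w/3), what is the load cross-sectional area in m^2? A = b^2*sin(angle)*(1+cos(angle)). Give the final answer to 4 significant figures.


b = 1.1900/3 = 0.396667 m
A = 0.396667^2 * sin(20 deg) * (1 + cos(20 deg))
A = 0.1044 m^2


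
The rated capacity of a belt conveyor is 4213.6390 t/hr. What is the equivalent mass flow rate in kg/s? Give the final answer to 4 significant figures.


m_dot = 4213.6390 * 1000 / 3600
m_dot = 1170 kg/s


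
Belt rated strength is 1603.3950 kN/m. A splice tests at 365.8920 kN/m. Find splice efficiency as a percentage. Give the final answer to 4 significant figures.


Eff = 365.8920 / 1603.3950 * 100
Eff = 22.82 %


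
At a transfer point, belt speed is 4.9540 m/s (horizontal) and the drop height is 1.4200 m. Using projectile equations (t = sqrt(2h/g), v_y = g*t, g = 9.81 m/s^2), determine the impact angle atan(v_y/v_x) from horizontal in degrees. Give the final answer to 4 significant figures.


t = sqrt(2*1.4200/9.81) = 0.538053 s
v_y = 9.81 * 0.538053 = 5.2783 m/s
angle = atan(5.2783 / 4.9540) = 46.82 deg


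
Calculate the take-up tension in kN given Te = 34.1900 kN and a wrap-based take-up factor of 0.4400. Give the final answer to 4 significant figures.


T_tu = 34.1900 * 0.4400
T_tu = 15.04 kN


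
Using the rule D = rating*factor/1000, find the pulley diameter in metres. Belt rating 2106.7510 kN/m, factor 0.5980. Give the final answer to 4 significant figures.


D = 2106.7510 * 0.5980 / 1000
D = 1.260 m


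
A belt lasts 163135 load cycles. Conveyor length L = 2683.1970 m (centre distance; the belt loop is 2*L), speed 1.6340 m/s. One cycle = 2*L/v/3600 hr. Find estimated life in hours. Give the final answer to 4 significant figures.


cycle_time = 2 * 2683.1970 / 1.6340 / 3600 = 0.91228 hr
life = 163135 * 0.91228 = 148800 hours


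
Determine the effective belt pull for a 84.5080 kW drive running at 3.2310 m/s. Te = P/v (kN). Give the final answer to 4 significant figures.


Te = P / v = 84.5080 / 3.2310
Te = 26.16 kN


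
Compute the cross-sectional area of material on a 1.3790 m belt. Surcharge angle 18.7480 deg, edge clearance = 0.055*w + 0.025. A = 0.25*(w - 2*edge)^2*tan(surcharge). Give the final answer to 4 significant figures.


edge = 0.055*1.3790 + 0.025 = 0.100845 m
ew = 1.3790 - 2*0.100845 = 1.17731 m
A = 0.25 * 1.17731^2 * tan(18.7480 deg)
A = 0.1176 m^2


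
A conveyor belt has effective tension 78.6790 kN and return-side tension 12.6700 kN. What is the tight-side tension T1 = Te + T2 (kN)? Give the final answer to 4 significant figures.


T1 = Te + T2 = 78.6790 + 12.6700
T1 = 91.35 kN


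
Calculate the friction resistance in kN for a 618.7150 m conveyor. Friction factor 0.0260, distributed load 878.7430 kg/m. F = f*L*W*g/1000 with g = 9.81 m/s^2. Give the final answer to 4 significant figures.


F = 0.0260 * 618.7150 * 878.7430 * 9.81 / 1000
F = 138.7 kN


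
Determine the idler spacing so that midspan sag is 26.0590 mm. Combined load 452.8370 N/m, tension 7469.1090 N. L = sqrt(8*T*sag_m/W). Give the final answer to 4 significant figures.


sag = 26.0590/1000 = 0.026059 m
L = sqrt(8 * 7469.1090 * 0.026059 / 452.8370)
L = 1.854 m


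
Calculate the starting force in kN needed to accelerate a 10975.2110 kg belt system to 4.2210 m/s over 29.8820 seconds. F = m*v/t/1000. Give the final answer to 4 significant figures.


F = 10975.2110 * 4.2210 / 29.8820 / 1000
F = 1.550 kN


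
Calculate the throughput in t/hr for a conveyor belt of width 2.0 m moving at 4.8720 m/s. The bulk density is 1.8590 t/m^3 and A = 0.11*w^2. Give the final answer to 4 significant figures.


A = 0.11 * 2.0^2 = 0.44 m^2
C = 0.44 * 4.8720 * 1.8590 * 3600
C = 14350 t/hr


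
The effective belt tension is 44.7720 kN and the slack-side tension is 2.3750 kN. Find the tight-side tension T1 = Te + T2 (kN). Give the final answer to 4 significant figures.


T1 = Te + T2 = 44.7720 + 2.3750
T1 = 47.15 kN


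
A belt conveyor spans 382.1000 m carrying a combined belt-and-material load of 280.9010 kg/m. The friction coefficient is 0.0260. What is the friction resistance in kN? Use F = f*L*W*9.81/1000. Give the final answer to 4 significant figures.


F = 0.0260 * 382.1000 * 280.9010 * 9.81 / 1000
F = 27.38 kN


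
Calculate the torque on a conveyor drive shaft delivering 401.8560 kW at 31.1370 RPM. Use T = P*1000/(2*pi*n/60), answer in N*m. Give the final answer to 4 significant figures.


omega = 2*pi*31.1370/60 = 3.26066 rad/s
T = 401.8560*1000 / 3.26066
T = 123200 N*m


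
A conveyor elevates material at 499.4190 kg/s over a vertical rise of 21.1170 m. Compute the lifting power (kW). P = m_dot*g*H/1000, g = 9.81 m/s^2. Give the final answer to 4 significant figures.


P = 499.4190 * 9.81 * 21.1170 / 1000
P = 103.5 kW


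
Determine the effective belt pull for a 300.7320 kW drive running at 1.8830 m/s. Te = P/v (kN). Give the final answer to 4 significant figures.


Te = P / v = 300.7320 / 1.8830
Te = 159.7 kN


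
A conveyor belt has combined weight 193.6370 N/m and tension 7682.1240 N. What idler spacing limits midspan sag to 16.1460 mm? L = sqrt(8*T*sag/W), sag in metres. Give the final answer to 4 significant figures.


sag = 16.1460/1000 = 0.016146 m
L = sqrt(8 * 7682.1240 * 0.016146 / 193.6370)
L = 2.264 m


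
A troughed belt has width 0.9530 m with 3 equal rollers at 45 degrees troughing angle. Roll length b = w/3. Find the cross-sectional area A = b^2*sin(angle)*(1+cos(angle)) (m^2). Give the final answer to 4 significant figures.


b = 0.9530/3 = 0.317667 m
A = 0.317667^2 * sin(45 deg) * (1 + cos(45 deg))
A = 0.1218 m^2


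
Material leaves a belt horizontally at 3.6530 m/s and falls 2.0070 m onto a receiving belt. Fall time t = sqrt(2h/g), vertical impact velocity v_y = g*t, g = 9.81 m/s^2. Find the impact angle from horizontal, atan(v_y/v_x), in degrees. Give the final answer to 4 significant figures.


t = sqrt(2*2.0070/9.81) = 0.639667 s
v_y = 9.81 * 0.639667 = 6.27513 m/s
angle = atan(6.27513 / 3.6530) = 59.79 deg


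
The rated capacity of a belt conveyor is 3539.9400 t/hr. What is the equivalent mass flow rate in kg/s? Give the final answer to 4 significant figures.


m_dot = 3539.9400 * 1000 / 3600
m_dot = 983.3 kg/s


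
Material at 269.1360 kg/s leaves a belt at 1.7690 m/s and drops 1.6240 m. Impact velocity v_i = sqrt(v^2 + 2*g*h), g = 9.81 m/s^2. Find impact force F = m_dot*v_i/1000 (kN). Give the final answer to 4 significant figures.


v_i = sqrt(1.7690^2 + 2*9.81*1.6240) = 5.91542 m/s
F = 269.1360 * 5.91542 / 1000
F = 1.592 kN


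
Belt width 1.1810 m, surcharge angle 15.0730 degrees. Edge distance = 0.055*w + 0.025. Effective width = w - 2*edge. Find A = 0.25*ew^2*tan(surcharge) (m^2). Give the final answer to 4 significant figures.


edge = 0.055*1.1810 + 0.025 = 0.089955 m
ew = 1.1810 - 2*0.089955 = 1.00109 m
A = 0.25 * 1.00109^2 * tan(15.0730 deg)
A = 0.06748 m^2


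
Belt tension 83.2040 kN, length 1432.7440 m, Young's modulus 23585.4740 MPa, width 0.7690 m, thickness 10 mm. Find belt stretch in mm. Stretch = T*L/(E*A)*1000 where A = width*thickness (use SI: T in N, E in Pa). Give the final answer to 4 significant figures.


A = 0.7690 * 0.01 = 0.00769 m^2
Stretch = 83.2040*1000 * 1432.7440 / (23585.4740e6 * 0.00769) * 1000
Stretch = 657.3 mm


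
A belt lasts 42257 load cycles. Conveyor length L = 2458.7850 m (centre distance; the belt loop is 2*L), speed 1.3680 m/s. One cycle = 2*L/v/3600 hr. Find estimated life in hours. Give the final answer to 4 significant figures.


cycle_time = 2 * 2458.7850 / 1.3680 / 3600 = 0.998532 hr
life = 42257 * 0.998532 = 42190 hours


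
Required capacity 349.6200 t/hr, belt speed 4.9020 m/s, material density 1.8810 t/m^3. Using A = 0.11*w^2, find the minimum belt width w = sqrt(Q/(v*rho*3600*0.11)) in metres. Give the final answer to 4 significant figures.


A_req = 349.6200 / (4.9020 * 1.8810 * 3600) = 0.0105325 m^2
w = sqrt(0.0105325 / 0.11)
w = 0.3094 m


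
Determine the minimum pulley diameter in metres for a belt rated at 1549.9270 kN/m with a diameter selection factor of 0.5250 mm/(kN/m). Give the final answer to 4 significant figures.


D = 1549.9270 * 0.5250 / 1000
D = 0.8137 m


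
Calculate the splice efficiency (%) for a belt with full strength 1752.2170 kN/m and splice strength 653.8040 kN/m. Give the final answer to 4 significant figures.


Eff = 653.8040 / 1752.2170 * 100
Eff = 37.31 %


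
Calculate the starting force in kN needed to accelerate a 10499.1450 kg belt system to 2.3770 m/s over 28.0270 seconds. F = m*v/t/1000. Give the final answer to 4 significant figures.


F = 10499.1450 * 2.3770 / 28.0270 / 1000
F = 0.8904 kN


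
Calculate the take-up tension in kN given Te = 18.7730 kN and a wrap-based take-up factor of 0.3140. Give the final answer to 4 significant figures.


T_tu = 18.7730 * 0.3140
T_tu = 5.895 kN


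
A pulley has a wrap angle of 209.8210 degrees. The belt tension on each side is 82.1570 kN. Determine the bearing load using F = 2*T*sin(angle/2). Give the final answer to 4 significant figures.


F = 2 * 82.1570 * sin(209.8210/2 deg)
F = 158.8 kN


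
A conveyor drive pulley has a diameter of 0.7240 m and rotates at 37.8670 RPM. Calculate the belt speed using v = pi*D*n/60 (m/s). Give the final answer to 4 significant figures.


v = pi * 0.7240 * 37.8670 / 60
v = 1.435 m/s


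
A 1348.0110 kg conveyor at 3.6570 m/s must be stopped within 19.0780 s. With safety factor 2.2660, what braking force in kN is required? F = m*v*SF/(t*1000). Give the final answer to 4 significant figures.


F = 1348.0110 * 3.6570 / 19.0780 * 2.2660 / 1000
F = 0.5855 kN


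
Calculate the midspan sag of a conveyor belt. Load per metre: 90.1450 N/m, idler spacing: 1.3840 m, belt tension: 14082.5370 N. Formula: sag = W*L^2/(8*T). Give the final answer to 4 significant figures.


sag = 90.1450 * 1.3840^2 / (8 * 14082.5370)
sag = 0.001533 m


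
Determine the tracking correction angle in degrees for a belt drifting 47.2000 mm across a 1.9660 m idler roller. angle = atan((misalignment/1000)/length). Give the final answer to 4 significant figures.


misalign_m = 47.2000 / 1000 = 0.047200 m
angle = atan(0.047200 / 1.9660)
angle = 1.375 deg


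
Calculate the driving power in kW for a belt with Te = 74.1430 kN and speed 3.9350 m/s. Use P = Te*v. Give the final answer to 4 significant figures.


P = Te * v = 74.1430 * 3.9350
P = 291.8 kW


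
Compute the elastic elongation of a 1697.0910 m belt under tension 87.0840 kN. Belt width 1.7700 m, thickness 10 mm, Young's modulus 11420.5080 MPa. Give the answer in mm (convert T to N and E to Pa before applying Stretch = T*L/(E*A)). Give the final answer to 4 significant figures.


A = 1.7700 * 0.01 = 0.01770 m^2
Stretch = 87.0840*1000 * 1697.0910 / (11420.5080e6 * 0.01770) * 1000
Stretch = 731.1 mm


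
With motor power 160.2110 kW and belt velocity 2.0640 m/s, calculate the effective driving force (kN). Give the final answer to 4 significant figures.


Te = P / v = 160.2110 / 2.0640
Te = 77.62 kN


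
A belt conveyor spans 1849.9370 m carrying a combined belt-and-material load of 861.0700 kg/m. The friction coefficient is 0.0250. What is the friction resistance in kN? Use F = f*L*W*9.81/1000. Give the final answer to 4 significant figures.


F = 0.0250 * 1849.9370 * 861.0700 * 9.81 / 1000
F = 390.7 kN


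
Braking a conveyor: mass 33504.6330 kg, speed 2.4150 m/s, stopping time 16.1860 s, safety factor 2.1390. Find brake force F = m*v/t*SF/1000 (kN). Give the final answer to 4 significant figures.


F = 33504.6330 * 2.4150 / 16.1860 * 2.1390 / 1000
F = 10.69 kN


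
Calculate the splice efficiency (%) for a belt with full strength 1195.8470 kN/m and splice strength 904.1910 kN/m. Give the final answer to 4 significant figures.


Eff = 904.1910 / 1195.8470 * 100
Eff = 75.61 %


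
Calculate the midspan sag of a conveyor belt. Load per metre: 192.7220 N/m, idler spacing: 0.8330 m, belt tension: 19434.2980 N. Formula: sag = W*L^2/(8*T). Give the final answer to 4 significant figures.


sag = 192.7220 * 0.8330^2 / (8 * 19434.2980)
sag = 0.0008601 m


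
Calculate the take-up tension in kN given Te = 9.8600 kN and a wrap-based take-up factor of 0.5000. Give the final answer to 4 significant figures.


T_tu = 9.8600 * 0.5000
T_tu = 4.930 kN


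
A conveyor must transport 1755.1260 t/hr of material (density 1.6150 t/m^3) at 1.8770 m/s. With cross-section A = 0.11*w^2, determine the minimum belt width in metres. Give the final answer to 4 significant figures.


A_req = 1755.1260 / (1.8770 * 1.6150 * 3600) = 0.160831 m^2
w = sqrt(0.160831 / 0.11)
w = 1.209 m


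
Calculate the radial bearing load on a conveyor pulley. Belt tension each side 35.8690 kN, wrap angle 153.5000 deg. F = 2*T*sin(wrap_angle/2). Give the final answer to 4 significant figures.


F = 2 * 35.8690 * sin(153.5000/2 deg)
F = 69.83 kN


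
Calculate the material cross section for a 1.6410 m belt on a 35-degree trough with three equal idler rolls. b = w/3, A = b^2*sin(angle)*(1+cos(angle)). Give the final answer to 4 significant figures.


b = 1.6410/3 = 0.547 m
A = 0.547^2 * sin(35 deg) * (1 + cos(35 deg))
A = 0.3122 m^2


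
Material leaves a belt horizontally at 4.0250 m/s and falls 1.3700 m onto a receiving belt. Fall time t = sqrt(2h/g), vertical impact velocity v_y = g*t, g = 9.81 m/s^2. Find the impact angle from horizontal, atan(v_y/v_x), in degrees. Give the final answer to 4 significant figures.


t = sqrt(2*1.3700/9.81) = 0.528495 s
v_y = 9.81 * 0.528495 = 5.18454 m/s
angle = atan(5.18454 / 4.0250) = 52.18 deg


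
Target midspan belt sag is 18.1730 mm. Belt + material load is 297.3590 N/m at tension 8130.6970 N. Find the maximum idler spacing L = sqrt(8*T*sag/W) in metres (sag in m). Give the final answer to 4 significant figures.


sag = 18.1730/1000 = 0.018173 m
L = sqrt(8 * 8130.6970 * 0.018173 / 297.3590)
L = 1.994 m


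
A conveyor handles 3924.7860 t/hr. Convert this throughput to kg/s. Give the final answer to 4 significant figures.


m_dot = 3924.7860 * 1000 / 3600
m_dot = 1090 kg/s


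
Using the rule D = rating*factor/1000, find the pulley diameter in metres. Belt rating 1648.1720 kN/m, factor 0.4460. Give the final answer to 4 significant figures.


D = 1648.1720 * 0.4460 / 1000
D = 0.7351 m


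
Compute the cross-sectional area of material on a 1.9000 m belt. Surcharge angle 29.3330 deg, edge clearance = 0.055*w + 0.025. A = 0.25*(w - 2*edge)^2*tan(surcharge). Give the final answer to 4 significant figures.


edge = 0.055*1.9000 + 0.025 = 0.1295 m
ew = 1.9000 - 2*0.1295 = 1.641 m
A = 0.25 * 1.641^2 * tan(29.3330 deg)
A = 0.3783 m^2


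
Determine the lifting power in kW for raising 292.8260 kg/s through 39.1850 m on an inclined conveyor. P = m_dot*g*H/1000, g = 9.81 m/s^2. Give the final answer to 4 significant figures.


P = 292.8260 * 9.81 * 39.1850 / 1000
P = 112.6 kW


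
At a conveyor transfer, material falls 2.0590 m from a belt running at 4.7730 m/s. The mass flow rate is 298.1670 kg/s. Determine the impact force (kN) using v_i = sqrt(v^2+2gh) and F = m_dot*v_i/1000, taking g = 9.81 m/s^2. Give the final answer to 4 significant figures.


v_i = sqrt(4.7730^2 + 2*9.81*2.0590) = 7.94853 m/s
F = 298.1670 * 7.94853 / 1000
F = 2.370 kN


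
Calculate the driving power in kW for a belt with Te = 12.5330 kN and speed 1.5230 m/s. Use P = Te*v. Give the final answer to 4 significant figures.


P = Te * v = 12.5330 * 1.5230
P = 19.09 kW


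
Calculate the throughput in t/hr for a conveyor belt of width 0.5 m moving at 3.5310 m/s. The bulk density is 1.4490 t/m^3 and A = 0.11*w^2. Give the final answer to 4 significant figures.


A = 0.11 * 0.5^2 = 0.0275 m^2
C = 0.0275 * 3.5310 * 1.4490 * 3600
C = 506.5 t/hr


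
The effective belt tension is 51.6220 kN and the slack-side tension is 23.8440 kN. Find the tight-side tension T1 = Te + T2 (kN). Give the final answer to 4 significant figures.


T1 = Te + T2 = 51.6220 + 23.8440
T1 = 75.47 kN


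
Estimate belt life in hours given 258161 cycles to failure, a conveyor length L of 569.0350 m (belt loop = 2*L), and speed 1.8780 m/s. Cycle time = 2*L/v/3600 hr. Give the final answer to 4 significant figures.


cycle_time = 2 * 569.0350 / 1.8780 / 3600 = 0.168334 hr
life = 258161 * 0.168334 = 43460 hours


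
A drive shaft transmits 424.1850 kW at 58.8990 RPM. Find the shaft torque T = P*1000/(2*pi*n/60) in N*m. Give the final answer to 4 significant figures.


omega = 2*pi*58.8990/60 = 6.16789 rad/s
T = 424.1850*1000 / 6.16789
T = 68770 N*m


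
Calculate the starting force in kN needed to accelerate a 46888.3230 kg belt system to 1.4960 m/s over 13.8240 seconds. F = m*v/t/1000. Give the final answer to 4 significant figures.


F = 46888.3230 * 1.4960 / 13.8240 / 1000
F = 5.074 kN


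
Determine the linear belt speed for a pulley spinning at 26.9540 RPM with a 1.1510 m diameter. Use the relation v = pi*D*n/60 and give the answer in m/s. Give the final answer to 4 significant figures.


v = pi * 1.1510 * 26.9540 / 60
v = 1.624 m/s


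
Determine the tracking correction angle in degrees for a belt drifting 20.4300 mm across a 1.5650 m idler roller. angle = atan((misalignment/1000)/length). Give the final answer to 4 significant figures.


misalign_m = 20.4300 / 1000 = 0.020430 m
angle = atan(0.020430 / 1.5650)
angle = 0.7479 deg


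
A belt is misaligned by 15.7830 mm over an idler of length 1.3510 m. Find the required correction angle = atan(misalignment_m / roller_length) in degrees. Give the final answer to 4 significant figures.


misalign_m = 15.7830 / 1000 = 0.015783 m
angle = atan(0.015783 / 1.3510)
angle = 0.6693 deg


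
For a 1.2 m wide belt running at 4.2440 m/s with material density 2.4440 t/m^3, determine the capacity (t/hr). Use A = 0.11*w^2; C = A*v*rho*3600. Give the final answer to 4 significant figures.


A = 0.11 * 1.2^2 = 0.1584 m^2
C = 0.1584 * 4.2440 * 2.4440 * 3600
C = 5915 t/hr


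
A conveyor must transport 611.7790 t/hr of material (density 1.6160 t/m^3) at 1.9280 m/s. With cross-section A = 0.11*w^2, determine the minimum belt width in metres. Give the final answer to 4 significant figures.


A_req = 611.7790 / (1.9280 * 1.6160 * 3600) = 0.0545436 m^2
w = sqrt(0.0545436 / 0.11)
w = 0.7042 m


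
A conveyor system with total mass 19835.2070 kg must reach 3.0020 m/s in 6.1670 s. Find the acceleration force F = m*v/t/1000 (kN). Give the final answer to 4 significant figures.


F = 19835.2070 * 3.0020 / 6.1670 / 1000
F = 9.655 kN


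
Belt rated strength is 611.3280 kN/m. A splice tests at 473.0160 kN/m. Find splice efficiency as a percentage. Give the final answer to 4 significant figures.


Eff = 473.0160 / 611.3280 * 100
Eff = 77.38 %


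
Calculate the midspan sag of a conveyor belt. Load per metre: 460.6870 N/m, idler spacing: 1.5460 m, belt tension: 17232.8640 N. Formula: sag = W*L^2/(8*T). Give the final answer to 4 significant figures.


sag = 460.6870 * 1.5460^2 / (8 * 17232.8640)
sag = 0.007987 m


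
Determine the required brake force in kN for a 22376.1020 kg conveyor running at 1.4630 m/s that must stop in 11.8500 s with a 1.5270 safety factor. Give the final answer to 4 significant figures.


F = 22376.1020 * 1.4630 / 11.8500 * 1.5270 / 1000
F = 4.218 kN


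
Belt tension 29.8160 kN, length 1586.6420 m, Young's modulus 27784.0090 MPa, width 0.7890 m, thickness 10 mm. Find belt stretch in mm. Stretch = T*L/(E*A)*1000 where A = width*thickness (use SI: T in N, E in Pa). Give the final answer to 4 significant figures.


A = 0.7890 * 0.01 = 0.00789 m^2
Stretch = 29.8160*1000 * 1586.6420 / (27784.0090e6 * 0.00789) * 1000
Stretch = 215.8 mm


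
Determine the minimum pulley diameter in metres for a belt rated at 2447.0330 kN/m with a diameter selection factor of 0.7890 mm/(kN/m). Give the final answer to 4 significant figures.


D = 2447.0330 * 0.7890 / 1000
D = 1.931 m


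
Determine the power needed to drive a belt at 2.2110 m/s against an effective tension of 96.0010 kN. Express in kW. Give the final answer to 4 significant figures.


P = Te * v = 96.0010 * 2.2110
P = 212.3 kW


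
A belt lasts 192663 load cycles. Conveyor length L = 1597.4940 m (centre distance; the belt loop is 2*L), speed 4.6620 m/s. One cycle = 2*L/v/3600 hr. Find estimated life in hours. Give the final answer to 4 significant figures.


cycle_time = 2 * 1597.4940 / 4.6620 / 3600 = 0.190368 hr
life = 192663 * 0.190368 = 36680 hours


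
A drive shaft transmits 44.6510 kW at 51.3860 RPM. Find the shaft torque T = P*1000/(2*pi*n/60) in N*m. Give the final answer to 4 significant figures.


omega = 2*pi*51.3860/60 = 5.38113 rad/s
T = 44.6510*1000 / 5.38113
T = 8298 N*m


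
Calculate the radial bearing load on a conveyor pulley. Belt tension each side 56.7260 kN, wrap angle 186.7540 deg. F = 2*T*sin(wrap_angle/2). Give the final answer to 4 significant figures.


F = 2 * 56.7260 * sin(186.7540/2 deg)
F = 113.3 kN


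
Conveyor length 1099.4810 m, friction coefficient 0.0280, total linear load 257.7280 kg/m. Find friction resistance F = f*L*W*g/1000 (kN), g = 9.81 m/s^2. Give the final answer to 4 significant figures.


F = 0.0280 * 1099.4810 * 257.7280 * 9.81 / 1000
F = 77.84 kN


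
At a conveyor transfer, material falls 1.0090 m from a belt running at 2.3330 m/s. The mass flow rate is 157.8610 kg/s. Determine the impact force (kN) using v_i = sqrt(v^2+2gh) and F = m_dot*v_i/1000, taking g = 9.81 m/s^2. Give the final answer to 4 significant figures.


v_i = sqrt(2.3330^2 + 2*9.81*1.0090) = 5.02389 m/s
F = 157.8610 * 5.02389 / 1000
F = 0.7931 kN


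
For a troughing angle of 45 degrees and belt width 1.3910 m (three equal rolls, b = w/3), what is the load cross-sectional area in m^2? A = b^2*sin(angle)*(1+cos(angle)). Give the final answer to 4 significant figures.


b = 1.3910/3 = 0.463667 m
A = 0.463667^2 * sin(45 deg) * (1 + cos(45 deg))
A = 0.2595 m^2


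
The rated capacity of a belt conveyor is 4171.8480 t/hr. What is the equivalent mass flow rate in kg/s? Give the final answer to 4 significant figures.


m_dot = 4171.8480 * 1000 / 3600
m_dot = 1159 kg/s


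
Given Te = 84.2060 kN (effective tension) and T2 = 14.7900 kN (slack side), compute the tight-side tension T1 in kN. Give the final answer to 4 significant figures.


T1 = Te + T2 = 84.2060 + 14.7900
T1 = 99.00 kN


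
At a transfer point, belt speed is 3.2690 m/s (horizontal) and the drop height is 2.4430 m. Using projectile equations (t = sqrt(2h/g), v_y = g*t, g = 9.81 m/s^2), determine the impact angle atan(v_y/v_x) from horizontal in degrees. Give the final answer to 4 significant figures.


t = sqrt(2*2.4430/9.81) = 0.705736 s
v_y = 9.81 * 0.705736 = 6.92327 m/s
angle = atan(6.92327 / 3.2690) = 64.72 deg


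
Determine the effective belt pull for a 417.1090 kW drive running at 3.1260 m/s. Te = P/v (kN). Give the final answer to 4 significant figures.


Te = P / v = 417.1090 / 3.1260
Te = 133.4 kN


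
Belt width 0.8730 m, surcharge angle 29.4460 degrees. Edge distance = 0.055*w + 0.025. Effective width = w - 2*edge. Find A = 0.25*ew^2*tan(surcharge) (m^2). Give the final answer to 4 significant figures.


edge = 0.055*0.8730 + 0.025 = 0.073015 m
ew = 0.8730 - 2*0.073015 = 0.72697 m
A = 0.25 * 0.72697^2 * tan(29.4460 deg)
A = 0.07459 m^2


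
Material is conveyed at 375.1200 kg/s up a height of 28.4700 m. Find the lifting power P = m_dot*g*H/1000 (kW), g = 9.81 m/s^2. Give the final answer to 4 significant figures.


P = 375.1200 * 9.81 * 28.4700 / 1000
P = 104.8 kW


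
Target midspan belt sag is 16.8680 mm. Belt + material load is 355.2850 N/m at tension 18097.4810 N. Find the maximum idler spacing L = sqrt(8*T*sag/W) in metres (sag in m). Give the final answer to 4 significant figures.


sag = 16.8680/1000 = 0.016868 m
L = sqrt(8 * 18097.4810 * 0.016868 / 355.2850)
L = 2.622 m


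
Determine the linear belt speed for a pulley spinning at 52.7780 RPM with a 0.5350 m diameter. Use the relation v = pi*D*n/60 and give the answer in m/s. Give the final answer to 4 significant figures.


v = pi * 0.5350 * 52.7780 / 60
v = 1.478 m/s


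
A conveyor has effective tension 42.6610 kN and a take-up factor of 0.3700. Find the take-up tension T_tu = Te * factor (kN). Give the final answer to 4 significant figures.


T_tu = 42.6610 * 0.3700
T_tu = 15.78 kN


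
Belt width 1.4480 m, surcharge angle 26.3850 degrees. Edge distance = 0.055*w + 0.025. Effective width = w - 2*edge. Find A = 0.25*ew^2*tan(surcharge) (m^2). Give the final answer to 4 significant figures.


edge = 0.055*1.4480 + 0.025 = 0.10464 m
ew = 1.4480 - 2*0.10464 = 1.23872 m
A = 0.25 * 1.23872^2 * tan(26.3850 deg)
A = 0.1903 m^2


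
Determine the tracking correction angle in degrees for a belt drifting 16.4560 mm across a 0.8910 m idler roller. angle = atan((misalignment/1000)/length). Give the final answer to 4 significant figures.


misalign_m = 16.4560 / 1000 = 0.016456 m
angle = atan(0.016456 / 0.8910)
angle = 1.058 deg


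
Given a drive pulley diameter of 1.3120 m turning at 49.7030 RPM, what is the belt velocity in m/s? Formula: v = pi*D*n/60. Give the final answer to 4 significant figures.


v = pi * 1.3120 * 49.7030 / 60
v = 3.414 m/s


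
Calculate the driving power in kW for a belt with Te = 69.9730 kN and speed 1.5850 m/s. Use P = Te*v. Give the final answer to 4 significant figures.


P = Te * v = 69.9730 * 1.5850
P = 110.9 kW


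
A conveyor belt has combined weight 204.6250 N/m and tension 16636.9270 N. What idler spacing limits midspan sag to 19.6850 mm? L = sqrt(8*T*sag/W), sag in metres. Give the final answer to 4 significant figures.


sag = 19.6850/1000 = 0.019685 m
L = sqrt(8 * 16636.9270 * 0.019685 / 204.6250)
L = 3.578 m


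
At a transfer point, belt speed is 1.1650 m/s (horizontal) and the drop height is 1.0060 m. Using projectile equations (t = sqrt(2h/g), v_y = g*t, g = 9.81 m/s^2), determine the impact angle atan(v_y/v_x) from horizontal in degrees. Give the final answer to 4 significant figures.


t = sqrt(2*1.0060/9.81) = 0.452876 s
v_y = 9.81 * 0.452876 = 4.44271 m/s
angle = atan(4.44271 / 1.1650) = 75.31 deg


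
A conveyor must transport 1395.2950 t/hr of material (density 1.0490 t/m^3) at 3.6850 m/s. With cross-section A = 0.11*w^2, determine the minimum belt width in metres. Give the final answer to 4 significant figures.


A_req = 1395.2950 / (3.6850 * 1.0490 * 3600) = 0.100265 m^2
w = sqrt(0.100265 / 0.11)
w = 0.9547 m


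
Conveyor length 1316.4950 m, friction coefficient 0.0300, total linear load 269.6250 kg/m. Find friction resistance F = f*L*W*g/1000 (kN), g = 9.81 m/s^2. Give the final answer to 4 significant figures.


F = 0.0300 * 1316.4950 * 269.6250 * 9.81 / 1000
F = 104.5 kN


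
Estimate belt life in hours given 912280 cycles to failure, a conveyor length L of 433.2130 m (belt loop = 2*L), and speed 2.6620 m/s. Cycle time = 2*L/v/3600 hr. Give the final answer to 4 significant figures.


cycle_time = 2 * 433.2130 / 2.6620 / 3600 = 0.0904109 hr
life = 912280 * 0.0904109 = 82480 hours


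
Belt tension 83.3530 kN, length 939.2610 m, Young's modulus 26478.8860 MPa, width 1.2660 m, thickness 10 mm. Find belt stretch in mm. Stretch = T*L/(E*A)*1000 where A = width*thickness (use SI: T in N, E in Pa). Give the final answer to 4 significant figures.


A = 1.2660 * 0.01 = 0.01266 m^2
Stretch = 83.3530*1000 * 939.2610 / (26478.8860e6 * 0.01266) * 1000
Stretch = 233.5 mm


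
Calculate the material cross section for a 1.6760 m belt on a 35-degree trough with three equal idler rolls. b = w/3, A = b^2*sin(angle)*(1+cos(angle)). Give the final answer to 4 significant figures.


b = 1.6760/3 = 0.558667 m
A = 0.558667^2 * sin(35 deg) * (1 + cos(35 deg))
A = 0.3257 m^2


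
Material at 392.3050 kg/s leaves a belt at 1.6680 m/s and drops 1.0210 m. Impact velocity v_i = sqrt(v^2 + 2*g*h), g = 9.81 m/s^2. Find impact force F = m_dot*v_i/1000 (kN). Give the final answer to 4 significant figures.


v_i = sqrt(1.6680^2 + 2*9.81*1.0210) = 4.77643 m/s
F = 392.3050 * 4.77643 / 1000
F = 1.874 kN


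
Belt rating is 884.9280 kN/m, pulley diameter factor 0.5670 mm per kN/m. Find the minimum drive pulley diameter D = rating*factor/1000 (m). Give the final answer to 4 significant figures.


D = 884.9280 * 0.5670 / 1000
D = 0.5018 m


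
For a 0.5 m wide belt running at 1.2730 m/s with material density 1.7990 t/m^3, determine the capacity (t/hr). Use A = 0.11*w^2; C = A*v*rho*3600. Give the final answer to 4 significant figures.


A = 0.11 * 0.5^2 = 0.0275 m^2
C = 0.0275 * 1.2730 * 1.7990 * 3600
C = 226.7 t/hr


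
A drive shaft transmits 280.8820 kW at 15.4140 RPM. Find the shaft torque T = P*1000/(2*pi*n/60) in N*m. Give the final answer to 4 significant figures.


omega = 2*pi*15.4140/60 = 1.61415 rad/s
T = 280.8820*1000 / 1.61415
T = 174000 N*m


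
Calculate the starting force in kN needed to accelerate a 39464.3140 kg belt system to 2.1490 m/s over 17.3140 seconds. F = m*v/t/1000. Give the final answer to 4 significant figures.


F = 39464.3140 * 2.1490 / 17.3140 / 1000
F = 4.898 kN


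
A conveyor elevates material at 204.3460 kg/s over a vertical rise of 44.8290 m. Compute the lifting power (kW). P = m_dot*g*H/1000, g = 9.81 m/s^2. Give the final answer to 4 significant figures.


P = 204.3460 * 9.81 * 44.8290 / 1000
P = 89.87 kW


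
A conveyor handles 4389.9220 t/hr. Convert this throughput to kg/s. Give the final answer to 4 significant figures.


m_dot = 4389.9220 * 1000 / 3600
m_dot = 1219 kg/s


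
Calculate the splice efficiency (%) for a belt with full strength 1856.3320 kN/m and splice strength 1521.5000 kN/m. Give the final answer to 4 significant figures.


Eff = 1521.5000 / 1856.3320 * 100
Eff = 81.96 %


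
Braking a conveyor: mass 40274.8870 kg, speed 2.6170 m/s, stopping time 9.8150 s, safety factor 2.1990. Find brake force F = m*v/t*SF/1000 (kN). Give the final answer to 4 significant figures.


F = 40274.8870 * 2.6170 / 9.8150 * 2.1990 / 1000
F = 23.61 kN


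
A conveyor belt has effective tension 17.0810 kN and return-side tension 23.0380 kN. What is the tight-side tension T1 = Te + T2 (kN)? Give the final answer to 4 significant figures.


T1 = Te + T2 = 17.0810 + 23.0380
T1 = 40.12 kN


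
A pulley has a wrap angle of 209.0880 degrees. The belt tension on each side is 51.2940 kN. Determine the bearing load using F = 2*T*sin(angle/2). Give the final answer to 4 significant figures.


F = 2 * 51.2940 * sin(209.0880/2 deg)
F = 99.30 kN


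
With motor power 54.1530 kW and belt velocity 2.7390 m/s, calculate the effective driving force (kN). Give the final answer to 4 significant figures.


Te = P / v = 54.1530 / 2.7390
Te = 19.77 kN


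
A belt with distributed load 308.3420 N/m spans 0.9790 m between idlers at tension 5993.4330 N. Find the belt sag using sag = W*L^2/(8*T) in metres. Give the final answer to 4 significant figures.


sag = 308.3420 * 0.9790^2 / (8 * 5993.4330)
sag = 0.006164 m


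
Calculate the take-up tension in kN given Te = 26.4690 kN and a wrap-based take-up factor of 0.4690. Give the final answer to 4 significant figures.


T_tu = 26.4690 * 0.4690
T_tu = 12.41 kN


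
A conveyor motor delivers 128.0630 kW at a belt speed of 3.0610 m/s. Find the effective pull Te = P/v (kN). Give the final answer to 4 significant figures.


Te = P / v = 128.0630 / 3.0610
Te = 41.84 kN


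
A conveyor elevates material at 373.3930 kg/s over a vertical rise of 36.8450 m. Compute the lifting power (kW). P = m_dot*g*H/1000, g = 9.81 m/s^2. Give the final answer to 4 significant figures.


P = 373.3930 * 9.81 * 36.8450 / 1000
P = 135.0 kW


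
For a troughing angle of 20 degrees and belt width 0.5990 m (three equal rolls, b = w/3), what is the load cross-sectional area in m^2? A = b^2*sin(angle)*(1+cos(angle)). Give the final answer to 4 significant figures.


b = 0.5990/3 = 0.199667 m
A = 0.199667^2 * sin(20 deg) * (1 + cos(20 deg))
A = 0.02645 m^2


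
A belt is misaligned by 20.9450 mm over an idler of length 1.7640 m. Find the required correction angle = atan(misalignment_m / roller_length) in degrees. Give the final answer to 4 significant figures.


misalign_m = 20.9450 / 1000 = 0.020945 m
angle = atan(0.020945 / 1.7640)
angle = 0.6803 deg


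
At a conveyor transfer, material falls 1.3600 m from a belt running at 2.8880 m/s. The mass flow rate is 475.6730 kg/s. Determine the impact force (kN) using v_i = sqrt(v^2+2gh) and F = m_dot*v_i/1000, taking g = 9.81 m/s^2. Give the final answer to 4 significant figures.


v_i = sqrt(2.8880^2 + 2*9.81*1.3600) = 5.91809 m/s
F = 475.6730 * 5.91809 / 1000
F = 2.815 kN


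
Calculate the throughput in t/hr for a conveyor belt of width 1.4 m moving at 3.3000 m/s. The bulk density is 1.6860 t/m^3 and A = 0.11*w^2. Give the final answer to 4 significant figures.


A = 0.11 * 1.4^2 = 0.2156 m^2
C = 0.2156 * 3.3000 * 1.6860 * 3600
C = 4318 t/hr


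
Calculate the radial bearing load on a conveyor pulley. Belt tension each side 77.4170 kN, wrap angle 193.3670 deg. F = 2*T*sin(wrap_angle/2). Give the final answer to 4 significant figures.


F = 2 * 77.4170 * sin(193.3670/2 deg)
F = 153.8 kN


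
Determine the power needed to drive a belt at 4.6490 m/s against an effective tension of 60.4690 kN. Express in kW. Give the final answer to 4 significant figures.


P = Te * v = 60.4690 * 4.6490
P = 281.1 kW


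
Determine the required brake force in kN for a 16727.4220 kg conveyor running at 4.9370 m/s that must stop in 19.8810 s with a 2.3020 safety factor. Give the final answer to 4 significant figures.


F = 16727.4220 * 4.9370 / 19.8810 * 2.3020 / 1000
F = 9.562 kN


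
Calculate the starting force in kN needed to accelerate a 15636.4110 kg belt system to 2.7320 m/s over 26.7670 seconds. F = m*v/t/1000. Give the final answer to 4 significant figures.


F = 15636.4110 * 2.7320 / 26.7670 / 1000
F = 1.596 kN


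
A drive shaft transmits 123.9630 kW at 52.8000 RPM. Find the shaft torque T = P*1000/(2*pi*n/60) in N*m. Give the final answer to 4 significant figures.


omega = 2*pi*52.8000/60 = 5.5292 rad/s
T = 123.9630*1000 / 5.5292
T = 22420 N*m


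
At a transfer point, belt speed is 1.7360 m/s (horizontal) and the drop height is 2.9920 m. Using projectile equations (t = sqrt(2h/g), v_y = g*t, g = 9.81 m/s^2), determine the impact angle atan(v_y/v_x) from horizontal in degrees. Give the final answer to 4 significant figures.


t = sqrt(2*2.9920/9.81) = 0.781018 s
v_y = 9.81 * 0.781018 = 7.66179 m/s
angle = atan(7.66179 / 1.7360) = 77.23 deg


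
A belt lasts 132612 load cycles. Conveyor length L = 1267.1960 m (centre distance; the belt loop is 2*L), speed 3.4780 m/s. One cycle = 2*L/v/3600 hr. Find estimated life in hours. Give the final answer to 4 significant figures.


cycle_time = 2 * 1267.1960 / 3.4780 / 3600 = 0.202415 hr
life = 132612 * 0.202415 = 26840 hours
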